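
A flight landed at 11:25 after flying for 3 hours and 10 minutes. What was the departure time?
Starting time: 11:25 = 685 total minutes past 12:00
Subtracting: 3 hours and 10 minutes = 190 minutes
685 - 190 = 495 minutes
= 8 hours and 15 minutes past 12:00 = 8:15

Final answer: 8:15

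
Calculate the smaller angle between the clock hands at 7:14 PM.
Hour hand position: 7 x 30 + 14 x 0.5 = 217 degrees
Minute hand position: 14 x 6 = 84 degrees
Difference: |217 - 84| = 133 degrees
The angle between the hands is 133 degrees

Final answer: 133 degrees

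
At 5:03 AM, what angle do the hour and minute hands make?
Hour hand position: 5 x 30 + 3 x 0.5 = 151.5 degrees
Minute hand position: 3 x 6 = 18 degrees
Difference: |151.5 - 18| = 133.5 degrees
The angle between the hands is 133.5 degrees

Final answer: 133.5 degrees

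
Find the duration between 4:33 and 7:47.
From 4:33 to 7:47:
(7 x 60 + 47) - (4 x 60 + 33) = 467 - 273 = 194 minutes
= 3 hours and 14 minutes

Final answer: 3 hours and 14 minutes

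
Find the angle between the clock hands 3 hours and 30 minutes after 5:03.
First find the time 3 hours and 30 minutes after 5:03.
Total minutes: 5 x 60 + 3 + 3 x 60 + 30 = 513.
513 mod 720 = 513 minutes = 8:33.
Now compute the angle at 8:33:
Hour hand: 8 x 30 + 33 x 0.5 = 256.5 degrees
Minute hand: 33 x 6 = 198 degrees
Difference: |256.5 - 198| = 58.5 degrees
The angle is 58.5 degrees

Final answer: 58.5 degrees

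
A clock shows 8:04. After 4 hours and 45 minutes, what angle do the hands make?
First find the time 4 hours and 45 minutes after 8:04.
Total minutes: 8 x 60 + 4 + 4 x 60 + 45 = 769.
769 mod 720 = 49 minutes = 12:49.
Now compute the angle at 12:49:
Hour hand: 0 x 30 + 49 x 0.5 = 24.5 degrees
Minute hand: 49 x 6 = 294 degrees
Difference: |24.5 - 294| = 269.5 degrees
Smaller angle: 360 - 269.5 = 90.5 degrees

Final answer: 90.5 degrees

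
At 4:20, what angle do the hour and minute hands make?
Hour hand position: 4 x 30 + 20 x 0.5 = 130 degrees
Minute hand position: 20 x 6 = 120 degrees
Difference: |130 - 120| = 10 degrees
The angle between the hands is 10 degrees

Final answer: 10 degrees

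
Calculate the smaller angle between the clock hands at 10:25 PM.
Hour hand position: 10 x 30 + 25 x 0.5 = 312.5 degrees
Minute hand position: 25 x 6 = 150 degrees
Difference: |312.5 - 150| = 162.5 degrees
The angle between the hands is 162.5 degrees

Final answer: 162.5 degrees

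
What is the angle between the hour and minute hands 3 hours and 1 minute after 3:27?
First find the time 3 hours and 1 minute after 3:27.
Total minutes: 3 x 60 + 27 + 3 x 60 + 1 = 388.
388 mod 720 = 388 minutes = 6:28.
Now compute the angle at 6:28:
Hour hand: 6 x 30 + 28 x 0.5 = 194 degrees
Minute hand: 28 x 6 = 168 degrees
Difference: |194 - 168| = 26 degrees
The angle is 26 degrees

Final answer: 26 degrees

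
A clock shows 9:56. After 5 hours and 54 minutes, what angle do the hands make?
First find the time 5 hours and 54 minutes after 9:56.
Total minutes: 9 x 60 + 56 + 5 x 60 + 54 = 950.
950 mod 720 = 230 minutes = 3:50.
Now compute the angle at 3:50:
Hour hand: 3 x 30 + 50 x 0.5 = 115 degrees
Minute hand: 50 x 6 = 300 degrees
Difference: |115 - 300| = 185 degrees
Smaller angle: 360 - 185 = 175 degrees

Final answer: 175 degrees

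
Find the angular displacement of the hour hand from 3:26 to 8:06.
The hour hand moves 0.5 degrees per minute.
Time elapsed: 8:06 - 3:26 = 280 minutes
Angular displacement: 280 x 0.5 = 140 degrees

Final answer: 140 degrees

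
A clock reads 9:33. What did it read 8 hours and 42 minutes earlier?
Starting time: 9:33 = 573 total minutes past 12:00
Subtracting: 8 hours and 42 minutes = 522 minutes
573 - 522 = 51 minutes
= 51 minutes past 12:00 = 12:51

Final answer: 12:51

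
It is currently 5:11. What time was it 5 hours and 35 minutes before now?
Starting time: 5:11 = 311 total minutes past 12:00
Subtracting: 5 hours and 35 minutes = 335 minutes
311 - 335 = -24 (negative, add 12 hours = 720) = 696 minutes
= 11 hours and 36 minutes past 12:00 = 11:36

Final answer: 11:36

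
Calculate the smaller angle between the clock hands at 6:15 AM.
Hour hand position: 6 x 30 + 15 x 0.5 = 187.5 degrees
Minute hand position: 15 x 6 = 90 degrees
Difference: |187.5 - 90| = 97.5 degrees
The angle between the hands is 97.5 degrees

Final answer: 97.5 degrees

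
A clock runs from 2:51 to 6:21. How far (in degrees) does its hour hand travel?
The hour hand moves 0.5 degrees per minute.
Time elapsed: 6:21 - 2:51 = 210 minutes
Angular displacement: 210 x 0.5 = 105 degrees

Final answer: 105 degrees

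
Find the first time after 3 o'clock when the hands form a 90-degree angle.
At t minutes past 3:00, the hour hand is at 30 x 3 + 0.5t degrees and the minute hand is at 6t degrees.
The smaller angle between them is 90 degrees when |30H - 5.5t| = 90 or |30H - 5.5t| = 270.
With H = 3, solve 30 x 3 - 5.5t = +/- target for each target:
  t = (30 x 3 - 90) / 5.5 = 0 (outside (0, 60))
  t = (30 x 3 + 90) / 5.5 = 32.73
  t = (30 x 3 - 270) / 5.5 = -32.73 (outside (0, 60))
  t = (30 x 3 + 270) / 5.5 = 65.45 (outside (0, 60))
Valid solutions in (0, 60): {32.73} minutes.
First occurrence: t = 32.73 minutes.
The hands are at right angles at 32.73 minutes past 3:00.

Final answer: 32.73 minutes past 3:00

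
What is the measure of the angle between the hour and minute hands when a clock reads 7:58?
Hour hand position: 7 x 30 + 58 x 0.5 = 239 degrees
Minute hand position: 58 x 6 = 348 degrees
Difference: |239 - 348| = 109 degrees
The angle between the hands is 109 degrees

Final answer: 109 degrees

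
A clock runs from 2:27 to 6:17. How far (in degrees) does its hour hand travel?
The hour hand moves 0.5 degrees per minute.
Time elapsed: 6:17 - 2:27 = 230 minutes
Angular displacement: 230 x 0.5 = 115 degrees

Final answer: 115 degrees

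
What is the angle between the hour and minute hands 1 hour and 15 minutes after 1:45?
First find the time 1 hour and 15 minutes after 1:45.
Total minutes: 1 x 60 + 45 + 1 x 60 + 15 = 180.
180 mod 720 = 180 minutes = 3:00.
Now compute the angle at 3:00:
Hour hand: 3 x 30 + 0 x 0.5 = 90 degrees
Minute hand: 0 x 6 = 0 degrees
Difference: |90 - 0| = 90 degrees
The angle is 90 degrees

Final answer: 90 degrees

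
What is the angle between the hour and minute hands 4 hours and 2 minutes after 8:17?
First find the time 4 hours and 2 minutes after 8:17.
Total minutes: 8 x 60 + 17 + 4 x 60 + 2 = 739.
739 mod 720 = 19 minutes = 12:19.
Now compute the angle at 12:19:
Hour hand: 0 x 30 + 19 x 0.5 = 9.5 degrees
Minute hand: 19 x 6 = 114 degrees
Difference: |9.5 - 114| = 104.5 degrees
The angle is 104.5 degrees

Final answer: 104.5 degrees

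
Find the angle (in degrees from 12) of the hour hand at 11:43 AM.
The hour hand moves 30 degrees per hour and 0.5 degrees per minute.
At 11:43: (11) x 30 + 43 x 0.5 = 330 + 21.5 = 351.5 degrees

Final answer: 351.5 degrees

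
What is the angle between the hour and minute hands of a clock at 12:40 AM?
Hour hand position: 0 x 30 + 40 x 0.5 = 20 degrees
Minute hand position: 40 x 6 = 240 degrees
Difference: |20 - 240| = 220 degrees
Since 220 > 180, the smaller angle is 360 - 220 = 140 degrees

Final answer: 140 degrees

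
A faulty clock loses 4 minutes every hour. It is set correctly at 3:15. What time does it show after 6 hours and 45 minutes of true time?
For every 60 true minutes, the faulty clock advances 60 - 4 = 56 minutes.
True elapsed: 6 hours and 45 minutes = 405 minutes.
Faulty clock advances: 405 x 56/60 = 378 minutes (drift: 27 minutes behind).
Shown time: 3:15 + 378 minutes = 9:33.

Final answer: 9:33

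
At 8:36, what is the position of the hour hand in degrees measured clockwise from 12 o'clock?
The hour hand moves 30 degrees per hour and 0.5 degrees per minute.
At 8:36: (8) x 30 + 36 x 0.5 = 240 + 18 = 258 degrees

Final answer: 258 degrees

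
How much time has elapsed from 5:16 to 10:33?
From 5:16 to 10:33:
(10 x 60 + 33) - (5 x 60 + 16) = 633 - 316 = 317 minutes
= 5 hours and 17 minutes

Final answer: 5 hours and 17 minutes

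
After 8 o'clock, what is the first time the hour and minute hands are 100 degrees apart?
At t minutes past 8:00, the hour hand is at 30 x 8 + 0.5t degrees and the minute hand is at 6t degrees.
The smaller angle between them is 100 degrees when |30H - 5.5t| = 100 or |30H - 5.5t| = 260.
With H = 8, solve 30 x 8 - 5.5t = +/- target for each target:
  t = (30 x 8 - 100) / 5.5 = 25.45
  t = (30 x 8 + 100) / 5.5 = 61.82 (outside (0, 60))
  t = (30 x 8 - 260) / 5.5 = -3.64 (outside (0, 60))
  t = (30 x 8 + 260) / 5.5 = 90.91 (outside (0, 60))
Valid solutions in (0, 60): {25.45} minutes.
The first occurrence is t = 25.45 minutes.
The hands form a 100-degree angle at 25.45 minutes past 8:00.

Final answer: 25.45 minutes past 8:00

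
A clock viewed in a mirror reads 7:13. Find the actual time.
Reflection across the vertical (12-6) axis maps a hand at angle A degrees to (360 - A) degrees, which sends a reading of T minutes past 12:00 to (720 - T) minutes past 12:00.
Mirror reads 7:13 = 433 minutes past 12:00.
Actual time: (720 - 433) mod 720 = 287 minutes = 4:47.

Final answer: 4:47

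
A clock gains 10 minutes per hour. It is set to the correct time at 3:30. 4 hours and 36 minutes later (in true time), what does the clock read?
For every 60 true minutes, the faulty clock advances 60 + 10 = 70 minutes.
True elapsed: 4 hours and 36 minutes = 276 minutes.
Faulty clock advances: 276 x 70/60 = 322 minutes (drift: 46 minutes ahead).
Shown time: 3:30 + 322 minutes = 8:52.

Final answer: 8:52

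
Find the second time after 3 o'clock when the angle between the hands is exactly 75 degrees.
At t minutes past 3:00, the hour hand is at 30 x 3 + 0.5t degrees and the minute hand is at 6t degrees.
The smaller angle between them is 75 degrees when |30H - 5.5t| = 75 or |30H - 5.5t| = 285.
With H = 3, solve 30 x 3 - 5.5t = +/- target for each target:
  t = (30 x 3 - 75) / 5.5 = 2.73
  t = (30 x 3 + 75) / 5.5 = 30
  t = (30 x 3 - 285) / 5.5 = -35.45 (outside (0, 60))
  t = (30 x 3 + 285) / 5.5 = 68.18 (outside (0, 60))
Valid solutions in (0, 60): {2.73, 30} minutes.
The second occurrence is t = 30 minutes.
The hands form a 75-degree angle at 30 minutes past 3:00.

Final answer: 30 minutes past 3:00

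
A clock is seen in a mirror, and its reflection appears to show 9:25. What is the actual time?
Reflection across the vertical (12-6) axis maps a hand at angle A degrees to (360 - A) degrees, which sends a reading of T minutes past 12:00 to (720 - T) minutes past 12:00.
Mirror reads 9:25 = 565 minutes past 12:00.
Actual time: (720 - 565) mod 720 = 155 minutes = 2:35.

Final answer: 2:35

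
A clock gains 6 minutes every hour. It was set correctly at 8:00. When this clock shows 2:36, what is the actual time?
For every 60 true minutes, the faulty clock advances 66 minutes, so 1 faulty-clock minute corresponds to 60/66 true minutes.
From 8:00 to 2:36 on the faulty dial is 396 minutes.
True elapsed: 396 x 60/66 = 360 minutes = 6 hours.
True time: 8:00 + 6 hours = 2:00.

Final answer: 2:00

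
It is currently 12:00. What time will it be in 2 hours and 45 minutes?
Starting time: 12:00
Adding 45 minutes to 0 minutes: 0 + 45 = 45 minutes
Adding 2 hours: 12 + 2 = 14 - 12 = 2
Final time: 2:45

Final answer: 2:45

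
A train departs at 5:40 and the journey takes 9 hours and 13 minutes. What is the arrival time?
Starting time: 5:40
Adding 13 minutes to 40 minutes: 40 + 13 = 53 minutes
Adding 9 hours: 5 + 9 = 14 - 12 = 2
Final time: 2:53

Final answer: 2:53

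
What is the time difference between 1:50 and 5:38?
From 1:50 to 5:38:
(5 x 60 + 38) - (1 x 60 + 50) = 338 - 110 = 228 minutes
= 3 hours and 48 minutes

Final answer: 3 hours and 48 minutes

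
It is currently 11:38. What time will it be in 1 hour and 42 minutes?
Starting time: 11:38
Adding 42 minutes to 38 minutes: 38 + 42 = 80 minutes = 1 hour and 20 minutes
Adding 1 hour: 11 + 1 + 1 (carry) = 13 - 12 = 1
Final time: 1:20

Final answer: 1:20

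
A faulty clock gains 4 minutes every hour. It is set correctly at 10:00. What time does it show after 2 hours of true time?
For every 60 true minutes, the faulty clock advances 60 + 4 = 64 minutes.
True elapsed: 2 hours = 120 minutes.
Faulty clock advances: 120 x 64/60 = 128 minutes (drift: 8 minutes ahead).
Shown time: 10:00 + 128 minutes = 12:08.

Final answer: 12:08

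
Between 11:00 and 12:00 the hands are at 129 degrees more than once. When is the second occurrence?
At t minutes past 11:00, the hour hand is at 30 x 11 + 0.5t degrees and the minute hand is at 6t degrees.
The smaller angle between them is 129 degrees when |30H - 5.5t| = 129 or |30H - 5.5t| = 231.
With H = 11, solve 30 x 11 - 5.5t = +/- target for each target:
  t = (30 x 11 - 129) / 5.5 = 36.55
  t = (30 x 11 + 129) / 5.5 = 83.45 (outside (0, 60))
  t = (30 x 11 - 231) / 5.5 = 18
  t = (30 x 11 + 231) / 5.5 = 102 (outside (0, 60))
Valid solutions in (0, 60): {18, 36.55} minutes.
The second occurrence is t = 36.55 minutes.
The hands form a 129-degree angle at 36.55 minutes past 11:00.

Final answer: 36.55 minutes past 11:00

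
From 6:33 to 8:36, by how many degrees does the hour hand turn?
The hour hand moves 0.5 degrees per minute.
Time elapsed: 8:36 - 6:33 = 123 minutes
Angular displacement: 123 x 0.5 = 61.5 degrees

Final answer: 61.5 degrees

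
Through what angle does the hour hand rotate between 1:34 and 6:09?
The hour hand moves 0.5 degrees per minute.
Time elapsed: 6:09 - 1:34 = 275 minutes
Angular displacement: 275 x 0.5 = 137.5 degrees

Final answer: 137.5 degrees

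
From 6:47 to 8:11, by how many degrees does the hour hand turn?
The hour hand moves 0.5 degrees per minute.
Time elapsed: 8:11 - 6:47 = 84 minutes
Angular displacement: 84 x 0.5 = 42 degrees

Final answer: 42 degrees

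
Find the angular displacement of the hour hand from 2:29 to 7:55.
The hour hand moves 0.5 degrees per minute.
Time elapsed: 7:55 - 2:29 = 326 minutes
Angular displacement: 326 x 0.5 = 163 degrees

Final answer: 163 degrees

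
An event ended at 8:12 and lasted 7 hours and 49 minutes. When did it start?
Starting time: 8:12 = 492 total minutes past 12:00
Subtracting: 7 hours and 49 minutes = 469 minutes
492 - 469 = 23 minutes
= 23 minutes past 12:00 = 12:23

Final answer: 12:23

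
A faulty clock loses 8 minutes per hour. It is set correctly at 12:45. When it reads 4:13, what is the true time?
For every 60 true minutes, the faulty clock advances 52 minutes, so 1 faulty-clock minute corresponds to 60/52 true minutes.
From 12:45 to 4:13 on the faulty dial is 208 minutes.
True elapsed: 208 x 60/52 = 240 minutes = 4 hours.
True time: 12:45 + 4 hours = 4:45.

Final answer: 4:45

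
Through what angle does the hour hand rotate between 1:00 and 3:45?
The hour hand moves 0.5 degrees per minute.
Time elapsed: 3:45 - 1:00 = 165 minutes
Angular displacement: 165 x 0.5 = 82.5 degrees

Final answer: 82.5 degrees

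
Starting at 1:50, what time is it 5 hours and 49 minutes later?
Starting time: 1:50
Adding 49 minutes to 50 minutes: 50 + 49 = 99 minutes = 1 hour and 39 minutes
Adding 5 hours: 1 + 5 + 1 (carry) = 7
Final time: 7:39

Final answer: 7:39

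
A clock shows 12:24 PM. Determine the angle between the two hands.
Hour hand position: 0 x 30 + 24 x 0.5 = 12 degrees
Minute hand position: 24 x 6 = 144 degrees
Difference: |12 - 144| = 132 degrees
The angle between the hands is 132 degrees

Final answer: 132 degrees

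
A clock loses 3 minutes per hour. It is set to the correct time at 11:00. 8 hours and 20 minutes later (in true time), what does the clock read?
For every 60 true minutes, the faulty clock advances 60 - 3 = 57 minutes.
True elapsed: 8 hours and 20 minutes = 500 minutes.
Faulty clock advances: 500 x 57/60 = 475 minutes (drift: 25 minutes behind).
Shown time: 11:00 + 475 minutes = 6:55.

Final answer: 6:55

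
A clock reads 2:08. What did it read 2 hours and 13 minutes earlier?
Starting time: 2:08 = 128 total minutes past 12:00
Subtracting: 2 hours and 13 minutes = 133 minutes
128 - 133 = -5 (negative, add 12 hours = 720) = 715 minutes
= 11 hours and 55 minutes past 12:00 = 11:55

Final answer: 11:55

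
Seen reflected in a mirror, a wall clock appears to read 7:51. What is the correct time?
Reflection across the vertical (12-6) axis maps a hand at angle A degrees to (360 - A) degrees, which sends a reading of T minutes past 12:00 to (720 - T) minutes past 12:00.
Mirror reads 7:51 = 471 minutes past 12:00.
Actual time: (720 - 471) mod 720 = 249 minutes = 4:09.

Final answer: 4:09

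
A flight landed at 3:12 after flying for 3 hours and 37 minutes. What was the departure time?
Starting time: 3:12 = 192 total minutes past 12:00
Subtracting: 3 hours and 37 minutes = 217 minutes
192 - 217 = -25 (negative, add 12 hours = 720) = 695 minutes
= 11 hours and 35 minutes past 12:00 = 11:35

Final answer: 11:35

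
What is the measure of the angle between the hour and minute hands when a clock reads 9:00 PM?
Hour hand position: 9 x 30 + 0 x 0.5 = 270 degrees
Minute hand position: 0 x 6 = 0 degrees
Difference: |270 - 0| = 270 degrees
Since 270 > 180, the smaller angle is 360 - 270 = 90 degrees

Final answer: 90 degrees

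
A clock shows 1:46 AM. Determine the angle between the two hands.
Hour hand position: 1 x 30 + 46 x 0.5 = 53 degrees
Minute hand position: 46 x 6 = 276 degrees
Difference: |53 - 276| = 223 degrees
Since 223 > 180, the smaller angle is 360 - 223 = 137 degrees

Final answer: 137 degrees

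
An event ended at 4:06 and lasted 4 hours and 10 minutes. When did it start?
Starting time: 4:06 = 246 total minutes past 12:00
Subtracting: 4 hours and 10 minutes = 250 minutes
246 - 250 = -4 (negative, add 12 hours = 720) = 716 minutes
= 11 hours and 56 minutes past 12:00 = 11:56

Final answer: 11:56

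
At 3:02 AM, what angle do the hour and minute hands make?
Hour hand position: 3 x 30 + 2 x 0.5 = 91 degrees
Minute hand position: 2 x 6 = 12 degrees
Difference: |91 - 12| = 79 degrees
The angle between the hands is 79 degrees

Final answer: 79 degrees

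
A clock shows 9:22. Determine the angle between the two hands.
Hour hand position: 9 x 30 + 22 x 0.5 = 281 degrees
Minute hand position: 22 x 6 = 132 degrees
Difference: |281 - 132| = 149 degrees
The angle between the hands is 149 degrees

Final answer: 149 degrees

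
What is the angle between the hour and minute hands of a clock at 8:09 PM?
Hour hand position: 8 x 30 + 9 x 0.5 = 244.5 degrees
Minute hand position: 9 x 6 = 54 degrees
Difference: |244.5 - 54| = 190.5 degrees
Since 190.5 > 180, the smaller angle is 360 - 190.5 = 169.5 degrees

Final answer: 169.5 degrees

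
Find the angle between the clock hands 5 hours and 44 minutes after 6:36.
First find the time 5 hours and 44 minutes after 6:36.
Total minutes: 6 x 60 + 36 + 5 x 60 + 44 = 740.
740 mod 720 = 20 minutes = 12:20.
Now compute the angle at 12:20:
Hour hand: 0 x 30 + 20 x 0.5 = 10 degrees
Minute hand: 20 x 6 = 120 degrees
Difference: |10 - 120| = 110 degrees
The angle is 110 degrees

Final answer: 110 degrees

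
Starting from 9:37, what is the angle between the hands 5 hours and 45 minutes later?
First find the time 5 hours and 45 minutes after 9:37.
Total minutes: 9 x 60 + 37 + 5 x 60 + 45 = 922.
922 mod 720 = 202 minutes = 3:22.
Now compute the angle at 3:22:
Hour hand: 3 x 30 + 22 x 0.5 = 101 degrees
Minute hand: 22 x 6 = 132 degrees
Difference: |101 - 132| = 31 degrees
The angle is 31 degrees

Final answer: 31 degrees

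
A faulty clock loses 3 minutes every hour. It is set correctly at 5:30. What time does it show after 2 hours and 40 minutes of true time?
For every 60 true minutes, the faulty clock advances 60 - 3 = 57 minutes.
True elapsed: 2 hours and 40 minutes = 160 minutes.
Faulty clock advances: 160 x 57/60 = 152 minutes (drift: 8 minutes behind).
Shown time: 5:30 + 152 minutes = 8:02.

Final answer: 8:02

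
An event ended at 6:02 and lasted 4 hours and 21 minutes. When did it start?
Starting time: 6:02 = 362 total minutes past 12:00
Subtracting: 4 hours and 21 minutes = 261 minutes
362 - 261 = 101 minutes
= 1 hour and 41 minutes past 12:00 = 1:41

Final answer: 1:41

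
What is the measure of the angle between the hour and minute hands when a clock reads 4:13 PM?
Hour hand position: 4 x 30 + 13 x 0.5 = 126.5 degrees
Minute hand position: 13 x 6 = 78 degrees
Difference: |126.5 - 78| = 48.5 degrees
The angle between the hands is 48.5 degrees

Final answer: 48.5 degrees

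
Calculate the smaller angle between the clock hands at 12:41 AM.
Hour hand position: 0 x 30 + 41 x 0.5 = 20.5 degrees
Minute hand position: 41 x 6 = 246 degrees
Difference: |20.5 - 246| = 225.5 degrees
Since 225.5 > 180, the smaller angle is 360 - 225.5 = 134.5 degrees

Final answer: 134.5 degrees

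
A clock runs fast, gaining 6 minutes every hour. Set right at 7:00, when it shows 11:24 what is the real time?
For every 60 true minutes, the faulty clock advances 66 minutes, so 1 faulty-clock minute corresponds to 60/66 true minutes.
From 7:00 to 11:24 on the faulty dial is 264 minutes.
True elapsed: 264 x 60/66 = 240 minutes = 4 hours.
True time: 7:00 + 4 hours = 11:00.

Final answer: 11:00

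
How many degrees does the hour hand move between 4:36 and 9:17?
The hour hand moves 0.5 degrees per minute.
Time elapsed: 9:17 - 4:36 = 281 minutes
Angular displacement: 281 x 0.5 = 140.5 degrees

Final answer: 140.5 degrees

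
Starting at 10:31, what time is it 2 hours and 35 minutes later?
Starting time: 10:31
Adding 35 minutes to 31 minutes: 31 + 35 = 66 minutes = 1 hour and 6 minutes
Adding 2 hours: 10 + 2 + 1 (carry) = 13 - 12 = 1
Final time: 1:06

Final answer: 1:06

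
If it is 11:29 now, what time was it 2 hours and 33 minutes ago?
Starting time: 11:29 = 689 total minutes past 12:00
Subtracting: 2 hours and 33 minutes = 153 minutes
689 - 153 = 536 minutes
= 8 hours and 56 minutes past 12:00 = 8:56

Final answer: 8:56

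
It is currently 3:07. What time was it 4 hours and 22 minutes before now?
Starting time: 3:07 = 187 total minutes past 12:00
Subtracting: 4 hours and 22 minutes = 262 minutes
187 - 262 = -75 (negative, add 12 hours = 720) = 645 minutes
= 10 hours and 45 minutes past 12:00 = 10:45

Final answer: 10:45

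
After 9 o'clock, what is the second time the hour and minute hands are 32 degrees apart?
At t minutes past 9:00, the hour hand is at 30 x 9 + 0.5t degrees and the minute hand is at 6t degrees.
The smaller angle between them is 32 degrees when |30H - 5.5t| = 32 or |30H - 5.5t| = 328.
With H = 9, solve 30 x 9 - 5.5t = +/- target for each target:
  t = (30 x 9 - 32) / 5.5 = 43.27
  t = (30 x 9 + 32) / 5.5 = 54.91
  t = (30 x 9 - 328) / 5.5 = -10.55 (outside (0, 60))
  t = (30 x 9 + 328) / 5.5 = 108.73 (outside (0, 60))
Valid solutions in (0, 60): {43.27, 54.91} minutes.
The second occurrence is t = 54.91 minutes.
The hands form a 32-degree angle at 54.91 minutes past 9:00.

Final answer: 54.91 minutes past 9:00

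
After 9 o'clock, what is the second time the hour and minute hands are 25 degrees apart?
At t minutes past 9:00, the hour hand is at 30 x 9 + 0.5t degrees and the minute hand is at 6t degrees.
The smaller angle between them is 25 degrees when |30H - 5.5t| = 25 or |30H - 5.5t| = 335.
With H = 9, solve 30 x 9 - 5.5t = +/- target for each target:
  t = (30 x 9 - 25) / 5.5 = 44.55
  t = (30 x 9 + 25) / 5.5 = 53.64
  t = (30 x 9 - 335) / 5.5 = -11.82 (outside (0, 60))
  t = (30 x 9 + 335) / 5.5 = 110 (outside (0, 60))
Valid solutions in (0, 60): {44.55, 53.64} minutes.
The second occurrence is t = 53.64 minutes.
The hands form a 25-degree angle at 53.64 minutes past 9:00.

Final answer: 53.64 minutes past 9:00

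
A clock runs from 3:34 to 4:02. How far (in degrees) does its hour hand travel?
The hour hand moves 0.5 degrees per minute.
Time elapsed: 4:02 - 3:34 = 28 minutes
Angular displacement: 28 x 0.5 = 14 degrees

Final answer: 14 degrees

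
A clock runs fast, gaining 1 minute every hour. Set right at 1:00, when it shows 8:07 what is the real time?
For every 60 true minutes, the faulty clock advances 61 minutes, so 1 faulty-clock minute corresponds to 60/61 true minutes.
From 1:00 to 8:07 on the faulty dial is 427 minutes.
True elapsed: 427 x 60/61 = 420 minutes = 7 hours.
True time: 1:00 + 7 hours = 8:00.

Final answer: 8:00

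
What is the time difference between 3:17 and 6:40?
From 3:17 to 6:40:
(6 x 60 + 40) - (3 x 60 + 17) = 400 - 197 = 203 minutes
= 3 hours and 23 minutes

Final answer: 3 hours and 23 minutes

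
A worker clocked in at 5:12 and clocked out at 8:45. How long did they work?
From 5:12 to 8:45:
(8 x 60 + 45) - (5 x 60 + 12) = 525 - 312 = 213 minutes
= 3 hours and 33 minutes

Final answer: 3 hours and 33 minutes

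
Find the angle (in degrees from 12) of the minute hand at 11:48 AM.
The minute hand moves 6 degrees per minute.
At 11:48: 48 x 6 = 288 degrees

Final answer: 288 degrees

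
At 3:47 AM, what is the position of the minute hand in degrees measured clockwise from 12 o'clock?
The minute hand moves 6 degrees per minute.
At 3:47: 47 x 6 = 282 degrees

Final answer: 282 degrees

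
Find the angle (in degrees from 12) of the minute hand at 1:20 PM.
The minute hand moves 6 degrees per minute.
At 1:20: 20 x 6 = 120 degrees

Final answer: 120 degrees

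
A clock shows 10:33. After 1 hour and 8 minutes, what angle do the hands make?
First find the time 1 hour and 8 minutes after 10:33.
Total minutes: 10 x 60 + 33 + 1 x 60 + 8 = 701.
701 mod 720 = 701 minutes = 11:41.
Now compute the angle at 11:41:
Hour hand: 11 x 30 + 41 x 0.5 = 350.5 degrees
Minute hand: 41 x 6 = 246 degrees
Difference: |350.5 - 246| = 104.5 degrees
The angle is 104.5 degrees

Final answer: 104.5 degrees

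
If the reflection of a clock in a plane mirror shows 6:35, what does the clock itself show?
Reflection across the vertical (12-6) axis maps a hand at angle A degrees to (360 - A) degrees, which sends a reading of T minutes past 12:00 to (720 - T) minutes past 12:00.
Mirror reads 6:35 = 395 minutes past 12:00.
Actual time: (720 - 395) mod 720 = 325 minutes = 5:25.

Final answer: 5:25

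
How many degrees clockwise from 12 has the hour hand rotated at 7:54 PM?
The hour hand moves 30 degrees per hour and 0.5 degrees per minute.
At 7:54: (7) x 30 + 54 x 0.5 = 210 + 27 = 237 degrees

Final answer: 237 degrees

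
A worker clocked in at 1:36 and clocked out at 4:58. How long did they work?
From 1:36 to 4:58:
(4 x 60 + 58) - (1 x 60 + 36) = 298 - 96 = 202 minutes
= 3 hours and 22 minutes

Final answer: 3 hours and 22 minutes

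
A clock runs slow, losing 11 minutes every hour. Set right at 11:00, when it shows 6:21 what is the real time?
For every 60 true minutes, the faulty clock advances 49 minutes, so 1 faulty-clock minute corresponds to 60/49 true minutes.
From 11:00 to 6:21 on the faulty dial is 441 minutes.
True elapsed: 441 x 60/49 = 540 minutes = 9 hours.
True time: 11:00 + 9 hours = 8:00.

Final answer: 8:00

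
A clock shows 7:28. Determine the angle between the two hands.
Hour hand position: 7 x 30 + 28 x 0.5 = 224 degrees
Minute hand position: 28 x 6 = 168 degrees
Difference: |224 - 168| = 56 degrees
The angle between the hands is 56 degrees

Final answer: 56 degrees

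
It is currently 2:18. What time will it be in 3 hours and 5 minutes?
Starting time: 2:18
Adding 5 minutes to 18 minutes: 18 + 5 = 23 minutes
Adding 3 hours: 2 + 3 = 5
Final time: 5:23

Final answer: 5:23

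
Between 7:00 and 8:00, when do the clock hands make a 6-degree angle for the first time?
At t minutes past 7:00, the hour hand is at 30 x 7 + 0.5t degrees and the minute hand is at 6t degrees.
The smaller angle between them is 6 degrees when |30H - 5.5t| = 6 or |30H - 5.5t| = 354.
With H = 7, solve 30 x 7 - 5.5t = +/- target for each target:
  t = (30 x 7 - 6) / 5.5 = 37.09
  t = (30 x 7 + 6) / 5.5 = 39.27
  t = (30 x 7 - 354) / 5.5 = -26.18 (outside (0, 60))
  t = (30 x 7 + 354) / 5.5 = 102.55 (outside (0, 60))
Valid solutions in (0, 60): {37.09, 39.27} minutes.
The first occurrence is t = 37.09 minutes.
The hands form a 6-degree angle at 37.09 minutes past 7:00.

Final answer: 37.09 minutes past 7:00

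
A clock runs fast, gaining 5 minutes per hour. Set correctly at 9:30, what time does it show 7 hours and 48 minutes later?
For every 60 true minutes, the faulty clock advances 60 + 5 = 65 minutes.
True elapsed: 7 hours and 48 minutes = 468 minutes.
Faulty clock advances: 468 x 65/60 = 507 minutes (drift: 39 minutes ahead).
Shown time: 9:30 + 507 minutes = 5:57.

Final answer: 5:57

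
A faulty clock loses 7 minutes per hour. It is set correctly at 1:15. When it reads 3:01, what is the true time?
For every 60 true minutes, the faulty clock advances 53 minutes, so 1 faulty-clock minute corresponds to 60/53 true minutes.
From 1:15 to 3:01 on the faulty dial is 106 minutes.
True elapsed: 106 x 60/53 = 120 minutes = 2 hours.
True time: 1:15 + 2 hours = 3:15.

Final answer: 3:15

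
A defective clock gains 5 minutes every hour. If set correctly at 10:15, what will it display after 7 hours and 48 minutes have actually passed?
For every 60 true minutes, the faulty clock advances 60 + 5 = 65 minutes.
True elapsed: 7 hours and 48 minutes = 468 minutes.
Faulty clock advances: 468 x 65/60 = 507 minutes (drift: 39 minutes ahead).
Shown time: 10:15 + 507 minutes = 6:42.

Final answer: 6:42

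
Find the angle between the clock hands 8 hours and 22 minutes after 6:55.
First find the time 8 hours and 22 minutes after 6:55.
Total minutes: 6 x 60 + 55 + 8 x 60 + 22 = 917.
917 mod 720 = 197 minutes = 3:17.
Now compute the angle at 3:17:
Hour hand: 3 x 30 + 17 x 0.5 = 98.5 degrees
Minute hand: 17 x 6 = 102 degrees
Difference: |98.5 - 102| = 3.5 degrees
The angle is 3.5 degrees

Final answer: 3.5 degrees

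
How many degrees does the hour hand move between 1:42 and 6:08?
The hour hand moves 0.5 degrees per minute.
Time elapsed: 6:08 - 1:42 = 266 minutes
Angular displacement: 266 x 0.5 = 133 degrees

Final answer: 133 degrees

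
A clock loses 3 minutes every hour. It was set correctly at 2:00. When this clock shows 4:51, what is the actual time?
For every 60 true minutes, the faulty clock advances 57 minutes, so 1 faulty-clock minute corresponds to 60/57 true minutes.
From 2:00 to 4:51 on the faulty dial is 171 minutes.
True elapsed: 171 x 60/57 = 180 minutes = 3 hours.
True time: 2:00 + 3 hours = 5:00.

Final answer: 5:00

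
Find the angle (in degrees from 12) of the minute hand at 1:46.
The minute hand moves 6 degrees per minute.
At 1:46: 46 x 6 = 276 degrees

Final answer: 276 degrees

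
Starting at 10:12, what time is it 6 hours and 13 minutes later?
Starting time: 10:12
Adding 13 minutes to 12 minutes: 12 + 13 = 25 minutes
Adding 6 hours: 10 + 6 = 16 - 12 = 4
Final time: 4:25

Final answer: 4:25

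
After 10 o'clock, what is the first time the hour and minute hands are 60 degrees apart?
At t minutes past 10:00, the hour hand is at 30 x 10 + 0.5t degrees and the minute hand is at 6t degrees.
The smaller angle between them is 60 degrees when |30H - 5.5t| = 60 or |30H - 5.5t| = 300.
With H = 10, solve 30 x 10 - 5.5t = +/- target for each target:
  t = (30 x 10 - 60) / 5.5 = 43.64
  t = (30 x 10 + 60) / 5.5 = 65.45 (outside (0, 60))
  t = (30 x 10 - 300) / 5.5 = 0 (outside (0, 60))
  t = (30 x 10 + 300) / 5.5 = 109.09 (outside (0, 60))
Valid solutions in (0, 60): {43.64} minutes.
The first occurrence is t = 43.64 minutes.
The hands form a 60-degree angle at 43.64 minutes past 10:00.

Final answer: 43.64 minutes past 10:00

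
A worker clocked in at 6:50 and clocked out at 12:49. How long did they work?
From 6:50 to 12:49:
(12 x 60 + 49) - (6 x 60 + 50) = 769 - 410 = 359 minutes
= 5 hours and 59 minutes

Final answer: 5 hours and 59 minutes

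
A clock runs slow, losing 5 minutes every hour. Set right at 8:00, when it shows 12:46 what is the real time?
For every 60 true minutes, the faulty clock advances 55 minutes, so 1 faulty-clock minute corresponds to 60/55 true minutes.
From 8:00 to 12:46 on the faulty dial is 286 minutes.
True elapsed: 286 x 60/55 = 312 minutes = 5 hours and 12 minutes.
True time: 8:00 + 5 hours and 12 minutes = 1:12.

Final answer: 1:12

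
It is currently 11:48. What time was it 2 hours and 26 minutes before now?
Starting time: 11:48 = 708 total minutes past 12:00
Subtracting: 2 hours and 26 minutes = 146 minutes
708 - 146 = 562 minutes
= 9 hours and 22 minutes past 12:00 = 9:22

Final answer: 9:22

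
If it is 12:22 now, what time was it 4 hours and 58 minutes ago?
Starting time: 12:22 = 22 total minutes past 12:00
Subtracting: 4 hours and 58 minutes = 298 minutes
22 - 298 = -276 (negative, add 12 hours = 720) = 444 minutes
= 7 hours and 24 minutes past 12:00 = 7:24

Final answer: 7:24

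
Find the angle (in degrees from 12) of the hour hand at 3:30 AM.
The hour hand moves 30 degrees per hour and 0.5 degrees per minute.
At 3:30: (3) x 30 + 30 x 0.5 = 90 + 15 = 105 degrees

Final answer: 105 degrees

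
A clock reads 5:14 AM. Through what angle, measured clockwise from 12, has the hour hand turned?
The hour hand moves 30 degrees per hour and 0.5 degrees per minute.
At 5:14: (5) x 30 + 14 x 0.5 = 150 + 7 = 157 degrees

Final answer: 157 degrees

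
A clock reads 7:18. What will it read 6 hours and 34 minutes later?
Starting time: 7:18
Adding 34 minutes to 18 minutes: 18 + 34 = 52 minutes
Adding 6 hours: 7 + 6 = 13 - 12 = 1
Final time: 1:52

Final answer: 1:52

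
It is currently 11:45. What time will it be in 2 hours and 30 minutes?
Starting time: 11:45
Adding 30 minutes to 45 minutes: 45 + 30 = 75 minutes = 1 hour and 15 minutes
Adding 2 hours: 11 + 2 + 1 (carry) = 14 - 12 = 2
Final time: 2:15

Final answer: 2:15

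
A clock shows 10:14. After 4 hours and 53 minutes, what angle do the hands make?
First find the time 4 hours and 53 minutes after 10:14.
Total minutes: 10 x 60 + 14 + 4 x 60 + 53 = 907.
907 mod 720 = 187 minutes = 3:07.
Now compute the angle at 3:07:
Hour hand: 3 x 30 + 7 x 0.5 = 93.5 degrees
Minute hand: 7 x 6 = 42 degrees
Difference: |93.5 - 42| = 51.5 degrees
The angle is 51.5 degrees

Final answer: 51.5 degrees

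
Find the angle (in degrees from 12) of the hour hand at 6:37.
The hour hand moves 30 degrees per hour and 0.5 degrees per minute.
At 6:37: (6) x 30 + 37 x 0.5 = 180 + 18.5 = 198.5 degrees

Final answer: 198.5 degrees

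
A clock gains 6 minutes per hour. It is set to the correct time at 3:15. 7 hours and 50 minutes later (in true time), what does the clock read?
For every 60 true minutes, the faulty clock advances 60 + 6 = 66 minutes.
True elapsed: 7 hours and 50 minutes = 470 minutes.
Faulty clock advances: 470 x 66/60 = 517 minutes (drift: 47 minutes ahead).
Shown time: 3:15 + 517 minutes = 11:52.

Final answer: 11:52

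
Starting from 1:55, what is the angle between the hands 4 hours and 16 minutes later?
First find the time 4 hours and 16 minutes after 1:55.
Total minutes: 1 x 60 + 55 + 4 x 60 + 16 = 371.
371 mod 720 = 371 minutes = 6:11.
Now compute the angle at 6:11:
Hour hand: 6 x 30 + 11 x 0.5 = 185.5 degrees
Minute hand: 11 x 6 = 66 degrees
Difference: |185.5 - 66| = 119.5 degrees
The angle is 119.5 degrees

Final answer: 119.5 degrees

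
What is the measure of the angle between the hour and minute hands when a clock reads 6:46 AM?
Hour hand position: 6 x 30 + 46 x 0.5 = 203 degrees
Minute hand position: 46 x 6 = 276 degrees
Difference: |203 - 276| = 73 degrees
The angle between the hands is 73 degrees

Final answer: 73 degrees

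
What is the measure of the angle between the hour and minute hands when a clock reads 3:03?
Hour hand position: 3 x 30 + 3 x 0.5 = 91.5 degrees
Minute hand position: 3 x 6 = 18 degrees
Difference: |91.5 - 18| = 73.5 degrees
The angle between the hands is 73.5 degrees

Final answer: 73.5 degrees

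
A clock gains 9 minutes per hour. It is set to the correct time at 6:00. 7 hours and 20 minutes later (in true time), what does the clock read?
For every 60 true minutes, the faulty clock advances 60 + 9 = 69 minutes.
True elapsed: 7 hours and 20 minutes = 440 minutes.
Faulty clock advances: 440 x 69/60 = 506 minutes (drift: 66 minutes ahead).
Shown time: 6:00 + 506 minutes = 2:26.

Final answer: 2:26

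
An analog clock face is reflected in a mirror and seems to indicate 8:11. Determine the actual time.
Reflection across the vertical (12-6) axis maps a hand at angle A degrees to (360 - A) degrees, which sends a reading of T minutes past 12:00 to (720 - T) minutes past 12:00.
Mirror reads 8:11 = 491 minutes past 12:00.
Actual time: (720 - 491) mod 720 = 229 minutes = 3:49.

Final answer: 3:49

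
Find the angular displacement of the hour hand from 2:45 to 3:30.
The hour hand moves 0.5 degrees per minute.
Time elapsed: 3:30 - 2:45 = 45 minutes
Angular displacement: 45 x 0.5 = 22.5 degrees

Final answer: 22.5 degrees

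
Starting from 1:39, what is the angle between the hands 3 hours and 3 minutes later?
First find the time 3 hours and 3 minutes after 1:39.
Total minutes: 1 x 60 + 39 + 3 x 60 + 3 = 282.
282 mod 720 = 282 minutes = 4:42.
Now compute the angle at 4:42:
Hour hand: 4 x 30 + 42 x 0.5 = 141 degrees
Minute hand: 42 x 6 = 252 degrees
Difference: |141 - 252| = 111 degrees
The angle is 111 degrees

Final answer: 111 degrees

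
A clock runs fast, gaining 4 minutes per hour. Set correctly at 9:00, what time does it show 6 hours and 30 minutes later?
For every 60 true minutes, the faulty clock advances 60 + 4 = 64 minutes.
True elapsed: 6 hours and 30 minutes = 390 minutes.
Faulty clock advances: 390 x 64/60 = 416 minutes (drift: 26 minutes ahead).
Shown time: 9:00 + 416 minutes = 3:56.

Final answer: 3:56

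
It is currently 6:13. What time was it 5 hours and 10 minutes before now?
Starting time: 6:13 = 373 total minutes past 12:00
Subtracting: 5 hours and 10 minutes = 310 minutes
373 - 310 = 63 minutes
= 1 hour and 3 minutes past 12:00 = 1:03

Final answer: 1:03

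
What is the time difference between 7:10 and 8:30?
From 7:10 to 8:30:
(8 x 60 + 30) - (7 x 60 + 10) = 510 - 430 = 80 minutes
= 1 hour and 20 minutes

Final answer: 1 hour and 20 minutes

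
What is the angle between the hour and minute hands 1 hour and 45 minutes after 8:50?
First find the time 1 hour and 45 minutes after 8:50.
Total minutes: 8 x 60 + 50 + 1 x 60 + 45 = 635.
635 mod 720 = 635 minutes = 10:35.
Now compute the angle at 10:35:
Hour hand: 10 x 30 + 35 x 0.5 = 317.5 degrees
Minute hand: 35 x 6 = 210 degrees
Difference: |317.5 - 210| = 107.5 degrees
The angle is 107.5 degrees

Final answer: 107.5 degrees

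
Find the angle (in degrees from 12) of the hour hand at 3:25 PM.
The hour hand moves 30 degrees per hour and 0.5 degrees per minute.
At 3:25: (3) x 30 + 25 x 0.5 = 90 + 12.5 = 102.5 degrees

Final answer: 102.5 degrees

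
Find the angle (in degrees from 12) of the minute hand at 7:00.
The minute hand moves 6 degrees per minute.
At 7:00: 0 x 6 = 0 degrees

Final answer: 0 degrees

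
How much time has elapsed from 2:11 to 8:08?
From 2:11 to 8:08:
(8 x 60 + 8) - (2 x 60 + 11) = 488 - 131 = 357 minutes
= 5 hours and 57 minutes

Final answer: 5 hours and 57 minutes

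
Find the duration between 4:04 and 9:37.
From 4:04 to 9:37:
(9 x 60 + 37) - (4 x 60 + 4) = 577 - 244 = 333 minutes
= 5 hours and 33 minutes

Final answer: 5 hours and 33 minutes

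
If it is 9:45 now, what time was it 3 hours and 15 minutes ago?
Starting time: 9:45 = 585 total minutes past 12:00
Subtracting: 3 hours and 15 minutes = 195 minutes
585 - 195 = 390 minutes
= 6 hours and 30 minutes past 12:00 = 6:30

Final answer: 6:30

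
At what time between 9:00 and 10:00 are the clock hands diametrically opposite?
For hands to be 180 degrees apart: |30H - 5.5t| = 180
With H = 9: t = (30 x 9 + 180)/5.5 = 81.82 or t = (30 x 9 - 180)/5.5 = 16.36
First valid solution (0 < t < 60): t = 16.36 minutes
The hands are opposite at 16.36 minutes past 9:00.

Final answer: 16.36 minutes past 9:00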